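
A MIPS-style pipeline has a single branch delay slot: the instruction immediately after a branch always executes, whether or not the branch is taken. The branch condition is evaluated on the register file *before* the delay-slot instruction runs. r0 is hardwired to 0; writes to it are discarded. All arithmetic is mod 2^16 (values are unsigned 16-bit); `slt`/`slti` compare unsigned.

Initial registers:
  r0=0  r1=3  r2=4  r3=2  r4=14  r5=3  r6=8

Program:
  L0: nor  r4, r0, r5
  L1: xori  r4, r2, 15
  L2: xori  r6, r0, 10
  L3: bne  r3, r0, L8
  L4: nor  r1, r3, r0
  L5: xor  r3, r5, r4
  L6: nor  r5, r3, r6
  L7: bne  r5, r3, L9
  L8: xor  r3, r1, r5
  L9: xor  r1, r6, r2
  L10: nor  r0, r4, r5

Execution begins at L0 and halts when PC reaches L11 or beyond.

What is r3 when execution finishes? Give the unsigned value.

65534

[0] nor  r4, r0, r5  →  {r0:0, r1:3, r2:4, r3:2, r4:65532, r5:3, r6:8}
[1] xori  r4, r2, 15  →  {r0:0, r1:3, r2:4, r3:2, r4:11, r5:3, r6:8}
[2] xori  r6, r0, 10  →  {r0:0, r1:3, r2:4, r3:2, r4:11, r5:3, r6:10}
[3] bne  r3, r0, L8  →  {r0:0, r1:3, r2:4, r3:2, r4:11, r5:3, r6:10}  ⟨branch taken⟩
[4] nor  r1, r3, r0  →  {r0:0, r1:65533, r2:4, r3:2, r4:11, r5:3, r6:10}
[8] xor  r3, r1, r5  →  {r0:0, r1:65533, r2:4, r3:65534, r4:11, r5:3, r6:10}
[9] xor  r1, r6, r2  →  {r0:0, r1:14, r2:4, r3:65534, r4:11, r5:3, r6:10}
[10] nor  r0, r4, r5  →  {r0:0, r1:14, r2:4, r3:65534, r4:11, r5:3, r6:10}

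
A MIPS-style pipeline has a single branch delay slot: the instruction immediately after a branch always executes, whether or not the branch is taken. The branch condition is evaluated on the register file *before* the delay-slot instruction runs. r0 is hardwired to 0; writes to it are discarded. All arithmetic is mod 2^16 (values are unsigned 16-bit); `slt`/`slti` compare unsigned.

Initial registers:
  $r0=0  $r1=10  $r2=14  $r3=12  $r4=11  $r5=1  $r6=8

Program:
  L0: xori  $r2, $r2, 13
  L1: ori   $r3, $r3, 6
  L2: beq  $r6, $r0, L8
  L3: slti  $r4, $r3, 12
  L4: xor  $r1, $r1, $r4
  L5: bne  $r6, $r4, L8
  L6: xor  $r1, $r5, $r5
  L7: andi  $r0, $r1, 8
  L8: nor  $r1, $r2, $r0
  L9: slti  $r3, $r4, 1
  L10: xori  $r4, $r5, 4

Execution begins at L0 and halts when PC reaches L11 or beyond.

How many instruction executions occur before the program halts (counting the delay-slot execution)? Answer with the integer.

[0] xori  $r2, $r2, 13  →  {$r0:0, $r1:10, $r2:3, $r3:12, $r4:11, $r5:1, $r6:8}
[1] ori   $r3, $r3, 6  →  {$r0:0, $r1:10, $r2:3, $r3:14, $r4:11, $r5:1, $r6:8}
[2] beq  $r6, $r0, L8  →  {$r0:0, $r1:10, $r2:3, $r3:14, $r4:11, $r5:1, $r6:8}  ⟨branch fallthrough⟩
[3] slti  $r4, $r3, 12  →  {$r0:0, $r1:10, $r2:3, $r3:14, $r4:0, $r5:1, $r6:8}
[4] xor  $r1, $r1, $r4  →  {$r0:0, $r1:10, $r2:3, $r3:14, $r4:0, $r5:1, $r6:8}
[5] bne  $r6, $r4, L8  →  {$r0:0, $r1:10, $r2:3, $r3:14, $r4:0, $r5:1, $r6:8}  ⟨branch taken⟩
[6] xor  $r1, $r5, $r5  →  {$r0:0, $r1:0, $r2:3, $r3:14, $r4:0, $r5:1, $r6:8}
[8] nor  $r1, $r2, $r0  →  {$r0:0, $r1:65532, $r2:3, $r3:14, $r4:0, $r5:1, $r6:8}
[9] slti  $r3, $r4, 1  →  {$r0:0, $r1:65532, $r2:3, $r3:1, $r4:0, $r5:1, $r6:8}
[10] xori  $r4, $r5, 4  →  {$r0:0, $r1:65532, $r2:3, $r3:1, $r4:5, $r5:1, $r6:8}

10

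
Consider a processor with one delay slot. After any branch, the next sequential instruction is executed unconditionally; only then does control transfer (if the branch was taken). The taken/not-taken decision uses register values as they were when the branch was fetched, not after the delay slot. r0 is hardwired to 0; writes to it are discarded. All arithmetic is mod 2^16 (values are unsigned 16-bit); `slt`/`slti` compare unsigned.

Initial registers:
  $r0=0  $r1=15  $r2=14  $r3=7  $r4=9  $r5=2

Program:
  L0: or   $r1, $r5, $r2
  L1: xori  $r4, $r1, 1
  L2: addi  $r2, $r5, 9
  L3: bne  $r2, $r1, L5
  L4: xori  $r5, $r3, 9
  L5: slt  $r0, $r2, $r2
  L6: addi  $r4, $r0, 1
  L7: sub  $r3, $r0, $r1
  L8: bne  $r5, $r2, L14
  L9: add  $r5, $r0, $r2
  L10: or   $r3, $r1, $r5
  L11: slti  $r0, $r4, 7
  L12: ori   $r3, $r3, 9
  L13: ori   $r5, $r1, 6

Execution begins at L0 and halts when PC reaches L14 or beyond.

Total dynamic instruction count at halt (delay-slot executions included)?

10

#0 or   $r1, $r5, $r2 ; 0/14/14/7/9/2
#1 xori  $r4, $r1, 1 ; 0/14/14/7/15/2
#2 addi  $r2, $r5, 9 ; 0/14/11/7/15/2
#3 bne  $r2, $r1, L5 ; 0/14/11/7/15/2 ; →target
#4 xori  $r5, $r3, 9 ; 0/14/11/7/15/14
#5 slt  $r0, $r2, $r2 ; 0/14/11/7/15/14
#6 addi  $r4, $r0, 1 ; 0/14/11/7/1/14
#7 sub  $r3, $r0, $r1 ; 0/14/11/65522/1/14
#8 bne  $r5, $r2, L14 ; 0/14/11/65522/1/14 ; →target
#9 add  $r5, $r0, $r2 ; 0/14/11/65522/1/11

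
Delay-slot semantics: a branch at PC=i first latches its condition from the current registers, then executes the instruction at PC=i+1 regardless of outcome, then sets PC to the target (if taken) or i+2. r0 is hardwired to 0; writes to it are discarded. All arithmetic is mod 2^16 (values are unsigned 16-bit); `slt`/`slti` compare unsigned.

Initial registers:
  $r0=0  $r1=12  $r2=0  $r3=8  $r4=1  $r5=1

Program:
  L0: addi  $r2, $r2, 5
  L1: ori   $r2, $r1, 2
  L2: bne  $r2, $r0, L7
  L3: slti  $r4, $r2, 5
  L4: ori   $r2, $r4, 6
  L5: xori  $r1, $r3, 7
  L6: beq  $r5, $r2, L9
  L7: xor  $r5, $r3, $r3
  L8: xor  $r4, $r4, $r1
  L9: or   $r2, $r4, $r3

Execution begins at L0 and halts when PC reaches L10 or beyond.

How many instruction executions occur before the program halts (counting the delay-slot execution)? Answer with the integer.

7

  step pc=0: addi  $r2, $r2, 5  regs=(0,12,5,8,1,1)
  step pc=1: ori   $r2, $r1, 2  regs=(0,12,14,8,1,1)
  step pc=2: bne  $r2, $r0, L7  cond=T  regs=(0,12,14,8,1,1)
  step pc=3: slti  $r4, $r2, 5  regs=(0,12,14,8,0,1)
  step pc=7: xor  $r5, $r3, $r3  regs=(0,12,14,8,0,0)
  step pc=8: xor  $r4, $r4, $r1  regs=(0,12,14,8,12,0)
  step pc=9: or   $r2, $r4, $r3  regs=(0,12,12,8,12,0)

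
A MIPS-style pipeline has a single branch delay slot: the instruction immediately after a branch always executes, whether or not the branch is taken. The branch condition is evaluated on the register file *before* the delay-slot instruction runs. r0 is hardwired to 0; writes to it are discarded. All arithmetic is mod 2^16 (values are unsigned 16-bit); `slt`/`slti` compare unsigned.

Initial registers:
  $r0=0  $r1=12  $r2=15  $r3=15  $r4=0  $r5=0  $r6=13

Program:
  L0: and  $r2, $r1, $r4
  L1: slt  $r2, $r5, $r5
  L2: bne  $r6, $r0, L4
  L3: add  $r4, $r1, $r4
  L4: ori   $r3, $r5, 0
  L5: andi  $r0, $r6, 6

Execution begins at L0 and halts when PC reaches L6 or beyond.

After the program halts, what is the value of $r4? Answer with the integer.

[0] and  $r2, $r1, $r4  →  {$r0:0, $r1:12, $r2:0, $r3:15, $r4:0, $r5:0, $r6:13}
[1] slt  $r2, $r5, $r5  →  {$r0:0, $r1:12, $r2:0, $r3:15, $r4:0, $r5:0, $r6:13}
[2] bne  $r6, $r0, L4  →  {$r0:0, $r1:12, $r2:0, $r3:15, $r4:0, $r5:0, $r6:13}  ⟨branch taken⟩
[3] add  $r4, $r1, $r4  →  {$r0:0, $r1:12, $r2:0, $r3:15, $r4:12, $r5:0, $r6:13}
[4] ori   $r3, $r5, 0  →  {$r0:0, $r1:12, $r2:0, $r3:0, $r4:12, $r5:0, $r6:13}
[5] andi  $r0, $r6, 6  →  {$r0:0, $r1:12, $r2:0, $r3:0, $r4:12, $r5:0, $r6:13}

12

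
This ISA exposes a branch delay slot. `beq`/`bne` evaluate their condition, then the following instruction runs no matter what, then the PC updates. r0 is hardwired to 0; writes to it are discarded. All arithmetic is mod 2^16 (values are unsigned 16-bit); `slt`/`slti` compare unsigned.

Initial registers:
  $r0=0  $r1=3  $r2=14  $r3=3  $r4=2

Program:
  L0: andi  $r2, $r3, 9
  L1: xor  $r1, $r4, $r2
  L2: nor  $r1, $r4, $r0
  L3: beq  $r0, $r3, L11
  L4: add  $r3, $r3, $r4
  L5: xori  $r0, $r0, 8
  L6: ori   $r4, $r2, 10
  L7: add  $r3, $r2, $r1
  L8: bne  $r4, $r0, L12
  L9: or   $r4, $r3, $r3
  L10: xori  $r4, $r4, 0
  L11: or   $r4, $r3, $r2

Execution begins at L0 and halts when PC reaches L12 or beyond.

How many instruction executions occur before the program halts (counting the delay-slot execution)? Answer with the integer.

10

#0 andi  $r2, $r3, 9 ; 0/3/1/3/2
#1 xor  $r1, $r4, $r2 ; 0/3/1/3/2
#2 nor  $r1, $r4, $r0 ; 0/65533/1/3/2
#3 beq  $r0, $r3, L11 ; 0/65533/1/3/2 ; →fallthru
#4 add  $r3, $r3, $r4 ; 0/65533/1/5/2
#5 xori  $r0, $r0, 8 ; 0/65533/1/5/2
#6 ori   $r4, $r2, 10 ; 0/65533/1/5/11
#7 add  $r3, $r2, $r1 ; 0/65533/1/65534/11
#8 bne  $r4, $r0, L12 ; 0/65533/1/65534/11 ; →target
#9 or   $r4, $r3, $r3 ; 0/65533/1/65534/65534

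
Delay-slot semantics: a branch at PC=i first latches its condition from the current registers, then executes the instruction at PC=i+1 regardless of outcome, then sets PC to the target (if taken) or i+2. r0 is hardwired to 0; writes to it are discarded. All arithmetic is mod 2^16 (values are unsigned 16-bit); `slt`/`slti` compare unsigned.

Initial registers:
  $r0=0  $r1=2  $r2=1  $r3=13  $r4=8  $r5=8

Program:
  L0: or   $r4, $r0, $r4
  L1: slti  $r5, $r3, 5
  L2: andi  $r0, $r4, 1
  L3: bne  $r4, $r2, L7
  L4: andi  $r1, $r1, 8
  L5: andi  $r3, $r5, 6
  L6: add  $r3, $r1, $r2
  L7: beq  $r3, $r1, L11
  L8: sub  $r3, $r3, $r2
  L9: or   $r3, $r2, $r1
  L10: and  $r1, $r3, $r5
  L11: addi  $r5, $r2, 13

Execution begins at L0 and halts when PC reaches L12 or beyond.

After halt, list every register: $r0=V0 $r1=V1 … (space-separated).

$r0=0 $r1=0 $r2=1 $r3=1 $r4=8 $r5=14

[0] or   $r4, $r0, $r4  →  {$r0:0, $r1:2, $r2:1, $r3:13, $r4:8, $r5:8}
[1] slti  $r5, $r3, 5  →  {$r0:0, $r1:2, $r2:1, $r3:13, $r4:8, $r5:0}
[2] andi  $r0, $r4, 1  →  {$r0:0, $r1:2, $r2:1, $r3:13, $r4:8, $r5:0}
[3] bne  $r4, $r2, L7  →  {$r0:0, $r1:2, $r2:1, $r3:13, $r4:8, $r5:0}  ⟨branch taken⟩
[4] andi  $r1, $r1, 8  →  {$r0:0, $r1:0, $r2:1, $r3:13, $r4:8, $r5:0}
[7] beq  $r3, $r1, L11  →  {$r0:0, $r1:0, $r2:1, $r3:13, $r4:8, $r5:0}  ⟨branch fallthrough⟩
[8] sub  $r3, $r3, $r2  →  {$r0:0, $r1:0, $r2:1, $r3:12, $r4:8, $r5:0}
[9] or   $r3, $r2, $r1  →  {$r0:0, $r1:0, $r2:1, $r3:1, $r4:8, $r5:0}
[10] and  $r1, $r3, $r5  →  {$r0:0, $r1:0, $r2:1, $r3:1, $r4:8, $r5:0}
[11] addi  $r5, $r2, 13  →  {$r0:0, $r1:0, $r2:1, $r3:1, $r4:8, $r5:14}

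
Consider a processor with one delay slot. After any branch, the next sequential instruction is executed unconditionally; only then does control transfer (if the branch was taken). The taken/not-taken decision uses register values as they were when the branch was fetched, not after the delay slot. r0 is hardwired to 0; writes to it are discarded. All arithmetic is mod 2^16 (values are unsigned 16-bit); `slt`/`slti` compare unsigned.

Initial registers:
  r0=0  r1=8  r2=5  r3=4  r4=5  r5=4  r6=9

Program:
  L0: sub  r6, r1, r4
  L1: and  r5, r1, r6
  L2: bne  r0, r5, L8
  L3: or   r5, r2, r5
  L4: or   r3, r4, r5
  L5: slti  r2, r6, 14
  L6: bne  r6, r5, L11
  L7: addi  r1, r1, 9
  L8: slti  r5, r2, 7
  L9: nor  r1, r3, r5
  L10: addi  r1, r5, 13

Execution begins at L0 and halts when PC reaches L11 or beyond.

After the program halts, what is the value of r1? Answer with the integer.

[0] sub  r6, r1, r4  →  {r0:0, r1:8, r2:5, r3:4, r4:5, r5:4, r6:3}
[1] and  r5, r1, r6  →  {r0:0, r1:8, r2:5, r3:4, r4:5, r5:0, r6:3}
[2] bne  r0, r5, L8  →  {r0:0, r1:8, r2:5, r3:4, r4:5, r5:0, r6:3}  ⟨branch fallthrough⟩
[3] or   r5, r2, r5  →  {r0:0, r1:8, r2:5, r3:4, r4:5, r5:5, r6:3}
[4] or   r3, r4, r5  →  {r0:0, r1:8, r2:5, r3:5, r4:5, r5:5, r6:3}
[5] slti  r2, r6, 14  →  {r0:0, r1:8, r2:1, r3:5, r4:5, r5:5, r6:3}
[6] bne  r6, r5, L11  →  {r0:0, r1:8, r2:1, r3:5, r4:5, r5:5, r6:3}  ⟨branch taken⟩
[7] addi  r1, r1, 9  →  {r0:0, r1:17, r2:1, r3:5, r4:5, r5:5, r6:3}

17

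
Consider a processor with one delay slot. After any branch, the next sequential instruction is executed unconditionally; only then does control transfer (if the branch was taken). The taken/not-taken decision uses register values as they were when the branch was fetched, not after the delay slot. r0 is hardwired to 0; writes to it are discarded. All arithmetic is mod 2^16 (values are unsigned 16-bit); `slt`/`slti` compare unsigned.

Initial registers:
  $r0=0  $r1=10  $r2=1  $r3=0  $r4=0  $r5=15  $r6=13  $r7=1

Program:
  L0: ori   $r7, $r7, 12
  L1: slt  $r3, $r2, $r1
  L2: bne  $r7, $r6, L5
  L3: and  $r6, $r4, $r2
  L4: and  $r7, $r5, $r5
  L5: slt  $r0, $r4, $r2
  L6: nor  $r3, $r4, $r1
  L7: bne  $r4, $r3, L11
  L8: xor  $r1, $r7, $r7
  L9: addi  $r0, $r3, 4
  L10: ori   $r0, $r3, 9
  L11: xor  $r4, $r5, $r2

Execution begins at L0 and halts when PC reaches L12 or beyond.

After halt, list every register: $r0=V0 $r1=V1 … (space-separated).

PC=0  ori   $r7, $r7, 12     | $r0=0 $r1=10 $r2=1 $r3=0 $r4=0 $r5=15 $r6=13 $r7=13
PC=1  slt  $r3, $r2, $r1     | $r0=0 $r1=10 $r2=1 $r3=1 $r4=0 $r5=15 $r6=13 $r7=13
PC=2  bne  $r7, $r6, L5      | $r0=0 $r1=10 $r2=1 $r3=1 $r4=0 $r5=15 $r6=13 $r7=13  [not taken]
PC=3  and  $r6, $r4, $r2     | $r0=0 $r1=10 $r2=1 $r3=1 $r4=0 $r5=15 $r6=0 $r7=13
PC=4  and  $r7, $r5, $r5     | $r0=0 $r1=10 $r2=1 $r3=1 $r4=0 $r5=15 $r6=0 $r7=15
PC=5  slt  $r0, $r4, $r2     | $r0=0 $r1=10 $r2=1 $r3=1 $r4=0 $r5=15 $r6=0 $r7=15
PC=6  nor  $r3, $r4, $r1     | $r0=0 $r1=10 $r2=1 $r3=65525 $r4=0 $r5=15 $r6=0 $r7=15
PC=7  bne  $r4, $r3, L11     | $r0=0 $r1=10 $r2=1 $r3=65525 $r4=0 $r5=15 $r6=0 $r7=15  [TAKEN]
PC=8  xor  $r1, $r7, $r7     | $r0=0 $r1=0 $r2=1 $r3=65525 $r4=0 $r5=15 $r6=0 $r7=15
PC=11 xor  $r4, $r5, $r2     | $r0=0 $r1=0 $r2=1 $r3=65525 $r4=14 $r5=15 $r6=0 $r7=15

$r0=0 $r1=0 $r2=1 $r3=65525 $r4=14 $r5=15 $r6=0 $r7=15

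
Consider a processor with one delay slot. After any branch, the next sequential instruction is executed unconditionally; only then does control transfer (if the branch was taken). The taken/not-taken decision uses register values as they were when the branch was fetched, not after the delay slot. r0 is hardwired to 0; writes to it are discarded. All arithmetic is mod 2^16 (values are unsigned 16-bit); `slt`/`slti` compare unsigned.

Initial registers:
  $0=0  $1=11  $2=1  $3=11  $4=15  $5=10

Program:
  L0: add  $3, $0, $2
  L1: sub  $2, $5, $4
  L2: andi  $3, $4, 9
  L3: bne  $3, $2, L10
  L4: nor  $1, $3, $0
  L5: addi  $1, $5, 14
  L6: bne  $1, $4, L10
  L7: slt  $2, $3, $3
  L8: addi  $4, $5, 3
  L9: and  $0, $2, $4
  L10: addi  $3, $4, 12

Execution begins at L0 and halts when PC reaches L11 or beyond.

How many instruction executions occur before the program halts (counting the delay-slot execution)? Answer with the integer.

[0] add  $3, $0, $2  →  {$0:0, $1:11, $2:1, $3:1, $4:15, $5:10}
[1] sub  $2, $5, $4  →  {$0:0, $1:11, $2:65531, $3:1, $4:15, $5:10}
[2] andi  $3, $4, 9  →  {$0:0, $1:11, $2:65531, $3:9, $4:15, $5:10}
[3] bne  $3, $2, L10  →  {$0:0, $1:11, $2:65531, $3:9, $4:15, $5:10}  ⟨branch taken⟩
[4] nor  $1, $3, $0  →  {$0:0, $1:65526, $2:65531, $3:9, $4:15, $5:10}
[10] addi  $3, $4, 12  →  {$0:0, $1:65526, $2:65531, $3:27, $4:15, $5:10}

6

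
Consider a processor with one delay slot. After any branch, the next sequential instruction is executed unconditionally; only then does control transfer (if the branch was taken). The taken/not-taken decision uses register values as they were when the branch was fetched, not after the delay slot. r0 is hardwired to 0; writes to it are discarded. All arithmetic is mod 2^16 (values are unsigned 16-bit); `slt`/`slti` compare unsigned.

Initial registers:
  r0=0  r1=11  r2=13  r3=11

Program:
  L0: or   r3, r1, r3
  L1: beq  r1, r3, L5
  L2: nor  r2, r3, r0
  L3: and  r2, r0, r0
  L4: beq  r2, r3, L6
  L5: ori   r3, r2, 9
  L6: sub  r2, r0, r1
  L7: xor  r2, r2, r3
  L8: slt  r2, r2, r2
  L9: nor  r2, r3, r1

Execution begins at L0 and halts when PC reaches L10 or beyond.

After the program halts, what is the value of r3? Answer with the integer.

  step pc=0: or   r3, r1, r3  regs=(0,11,13,11)
  step pc=1: beq  r1, r3, L5  cond=T  regs=(0,11,13,11)
  step pc=2: nor  r2, r3, r0  regs=(0,11,65524,11)
  step pc=5: ori   r3, r2, 9  regs=(0,11,65524,65533)
  step pc=6: sub  r2, r0, r1  regs=(0,11,65525,65533)
  step pc=7: xor  r2, r2, r3  regs=(0,11,8,65533)
  step pc=8: slt  r2, r2, r2  regs=(0,11,0,65533)
  step pc=9: nor  r2, r3, r1  regs=(0,11,0,65533)

65533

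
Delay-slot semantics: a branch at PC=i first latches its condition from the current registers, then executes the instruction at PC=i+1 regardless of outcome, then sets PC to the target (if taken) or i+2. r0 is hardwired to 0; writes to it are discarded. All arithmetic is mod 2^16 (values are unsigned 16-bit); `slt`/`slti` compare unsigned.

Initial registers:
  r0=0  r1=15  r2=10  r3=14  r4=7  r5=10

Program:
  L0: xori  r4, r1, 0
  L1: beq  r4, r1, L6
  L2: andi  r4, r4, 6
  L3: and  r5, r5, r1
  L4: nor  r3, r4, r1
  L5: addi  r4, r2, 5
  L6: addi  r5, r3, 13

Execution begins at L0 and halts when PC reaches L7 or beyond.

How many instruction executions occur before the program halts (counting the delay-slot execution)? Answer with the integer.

4

[0] xori  r4, r1, 0  →  {r0:0, r1:15, r2:10, r3:14, r4:15, r5:10}
[1] beq  r4, r1, L6  →  {r0:0, r1:15, r2:10, r3:14, r4:15, r5:10}  ⟨branch taken⟩
[2] andi  r4, r4, 6  →  {r0:0, r1:15, r2:10, r3:14, r4:6, r5:10}
[6] addi  r5, r3, 13  →  {r0:0, r1:15, r2:10, r3:14, r4:6, r5:27}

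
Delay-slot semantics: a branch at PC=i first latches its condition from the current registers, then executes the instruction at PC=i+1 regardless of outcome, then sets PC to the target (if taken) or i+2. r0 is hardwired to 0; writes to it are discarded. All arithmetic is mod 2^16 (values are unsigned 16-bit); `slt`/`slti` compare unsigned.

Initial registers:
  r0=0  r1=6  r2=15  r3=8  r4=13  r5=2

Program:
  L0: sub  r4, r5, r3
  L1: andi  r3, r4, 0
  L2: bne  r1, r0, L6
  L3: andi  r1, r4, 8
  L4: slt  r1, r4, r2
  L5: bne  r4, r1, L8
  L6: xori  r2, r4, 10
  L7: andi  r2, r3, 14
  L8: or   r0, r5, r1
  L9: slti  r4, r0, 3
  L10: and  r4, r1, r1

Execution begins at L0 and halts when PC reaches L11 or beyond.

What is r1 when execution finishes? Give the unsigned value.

  step pc=0: sub  r4, r5, r3  regs=(0,6,15,8,65530,2)
  step pc=1: andi  r3, r4, 0  regs=(0,6,15,0,65530,2)
  step pc=2: bne  r1, r0, L6  cond=T  regs=(0,6,15,0,65530,2)
  step pc=3: andi  r1, r4, 8  regs=(0,8,15,0,65530,2)
  step pc=6: xori  r2, r4, 10  regs=(0,8,65520,0,65530,2)
  step pc=7: andi  r2, r3, 14  regs=(0,8,0,0,65530,2)
  step pc=8: or   r0, r5, r1  regs=(0,8,0,0,65530,2)
  step pc=9: slti  r4, r0, 3  regs=(0,8,0,0,1,2)
  step pc=10: and  r4, r1, r1  regs=(0,8,0,0,8,2)

8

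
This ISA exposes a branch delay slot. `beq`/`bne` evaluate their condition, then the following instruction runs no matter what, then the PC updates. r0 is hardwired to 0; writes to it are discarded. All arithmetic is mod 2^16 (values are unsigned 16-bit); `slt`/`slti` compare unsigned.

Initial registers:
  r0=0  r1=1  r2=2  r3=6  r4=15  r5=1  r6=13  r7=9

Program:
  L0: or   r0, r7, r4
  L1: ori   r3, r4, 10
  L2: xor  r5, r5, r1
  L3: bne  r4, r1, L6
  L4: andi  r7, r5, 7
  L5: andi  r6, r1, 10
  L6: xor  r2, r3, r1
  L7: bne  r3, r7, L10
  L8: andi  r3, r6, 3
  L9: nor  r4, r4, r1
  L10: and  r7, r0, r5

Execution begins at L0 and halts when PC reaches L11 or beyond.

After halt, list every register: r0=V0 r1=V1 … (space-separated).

r0=0 r1=1 r2=14 r3=1 r4=15 r5=0 r6=13 r7=0

PC=0  or   r0, r7, r4        | r0=0 r1=1 r2=2 r3=6 r4=15 r5=1 r6=13 r7=9
PC=1  ori   r3, r4, 10       | r0=0 r1=1 r2=2 r3=15 r4=15 r5=1 r6=13 r7=9
PC=2  xor  r5, r5, r1        | r0=0 r1=1 r2=2 r3=15 r4=15 r5=0 r6=13 r7=9
PC=3  bne  r4, r1, L6        | r0=0 r1=1 r2=2 r3=15 r4=15 r5=0 r6=13 r7=9  [TAKEN]
PC=4  andi  r7, r5, 7        | r0=0 r1=1 r2=2 r3=15 r4=15 r5=0 r6=13 r7=0
PC=6  xor  r2, r3, r1        | r0=0 r1=1 r2=14 r3=15 r4=15 r5=0 r6=13 r7=0
PC=7  bne  r3, r7, L10       | r0=0 r1=1 r2=14 r3=15 r4=15 r5=0 r6=13 r7=0  [TAKEN]
PC=8  andi  r3, r6, 3        | r0=0 r1=1 r2=14 r3=1 r4=15 r5=0 r6=13 r7=0
PC=10 and  r7, r0, r5        | r0=0 r1=1 r2=14 r3=1 r4=15 r5=0 r6=13 r7=0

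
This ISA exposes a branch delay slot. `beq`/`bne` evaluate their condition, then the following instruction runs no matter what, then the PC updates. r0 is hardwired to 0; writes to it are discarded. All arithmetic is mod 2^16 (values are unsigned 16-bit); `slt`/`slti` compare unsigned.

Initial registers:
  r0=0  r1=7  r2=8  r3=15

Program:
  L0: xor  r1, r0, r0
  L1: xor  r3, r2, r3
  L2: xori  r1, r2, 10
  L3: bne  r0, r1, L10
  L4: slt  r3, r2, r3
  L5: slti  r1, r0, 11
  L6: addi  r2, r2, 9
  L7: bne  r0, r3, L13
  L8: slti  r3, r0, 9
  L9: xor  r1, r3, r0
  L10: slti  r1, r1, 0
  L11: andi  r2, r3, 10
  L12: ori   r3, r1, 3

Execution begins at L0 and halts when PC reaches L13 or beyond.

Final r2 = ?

0

#0 xor  r1, r0, r0 ; 0/0/8/15
#1 xor  r3, r2, r3 ; 0/0/8/7
#2 xori  r1, r2, 10 ; 0/2/8/7
#3 bne  r0, r1, L10 ; 0/2/8/7 ; →target
#4 slt  r3, r2, r3 ; 0/2/8/0
#10 slti  r1, r1, 0 ; 0/0/8/0
#11 andi  r2, r3, 10 ; 0/0/0/0
#12 ori   r3, r1, 3 ; 0/0/0/3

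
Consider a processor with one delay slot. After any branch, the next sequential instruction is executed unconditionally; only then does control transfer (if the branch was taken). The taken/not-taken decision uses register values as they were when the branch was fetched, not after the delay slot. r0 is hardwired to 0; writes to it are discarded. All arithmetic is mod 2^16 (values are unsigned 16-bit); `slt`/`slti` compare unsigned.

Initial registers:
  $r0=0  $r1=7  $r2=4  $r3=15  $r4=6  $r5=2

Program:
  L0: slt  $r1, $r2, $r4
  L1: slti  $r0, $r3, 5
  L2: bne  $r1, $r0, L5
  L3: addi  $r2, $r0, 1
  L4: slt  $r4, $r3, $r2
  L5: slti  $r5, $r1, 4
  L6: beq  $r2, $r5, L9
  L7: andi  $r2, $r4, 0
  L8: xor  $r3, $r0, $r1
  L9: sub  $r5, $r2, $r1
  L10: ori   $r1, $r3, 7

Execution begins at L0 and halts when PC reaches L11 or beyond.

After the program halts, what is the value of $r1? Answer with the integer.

  step pc=0: slt  $r1, $r2, $r4  regs=(0,1,4,15,6,2)
  step pc=1: slti  $r0, $r3, 5  regs=(0,1,4,15,6,2)
  step pc=2: bne  $r1, $r0, L5  cond=T  regs=(0,1,4,15,6,2)
  step pc=3: addi  $r2, $r0, 1  regs=(0,1,1,15,6,2)
  step pc=5: slti  $r5, $r1, 4  regs=(0,1,1,15,6,1)
  step pc=6: beq  $r2, $r5, L9  cond=T  regs=(0,1,1,15,6,1)
  step pc=7: andi  $r2, $r4, 0  regs=(0,1,0,15,6,1)
  step pc=9: sub  $r5, $r2, $r1  regs=(0,1,0,15,6,65535)
  step pc=10: ori   $r1, $r3, 7  regs=(0,15,0,15,6,65535)

15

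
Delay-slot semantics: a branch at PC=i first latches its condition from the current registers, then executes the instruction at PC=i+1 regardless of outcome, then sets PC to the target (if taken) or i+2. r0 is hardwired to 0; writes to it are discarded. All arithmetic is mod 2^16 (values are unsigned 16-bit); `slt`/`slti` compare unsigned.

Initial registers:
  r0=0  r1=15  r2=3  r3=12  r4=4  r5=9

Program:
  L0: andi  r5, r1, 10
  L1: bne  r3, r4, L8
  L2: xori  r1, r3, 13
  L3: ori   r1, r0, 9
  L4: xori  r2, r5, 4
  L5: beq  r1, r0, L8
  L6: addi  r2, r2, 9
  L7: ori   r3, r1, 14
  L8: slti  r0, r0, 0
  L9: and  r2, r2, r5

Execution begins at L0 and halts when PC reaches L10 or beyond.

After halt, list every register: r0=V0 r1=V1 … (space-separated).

#0 andi  r5, r1, 10 ; 0/15/3/12/4/10
#1 bne  r3, r4, L8 ; 0/15/3/12/4/10 ; →target
#2 xori  r1, r3, 13 ; 0/1/3/12/4/10
#8 slti  r0, r0, 0 ; 0/1/3/12/4/10
#9 and  r2, r2, r5 ; 0/1/2/12/4/10

r0=0 r1=1 r2=2 r3=12 r4=4 r5=10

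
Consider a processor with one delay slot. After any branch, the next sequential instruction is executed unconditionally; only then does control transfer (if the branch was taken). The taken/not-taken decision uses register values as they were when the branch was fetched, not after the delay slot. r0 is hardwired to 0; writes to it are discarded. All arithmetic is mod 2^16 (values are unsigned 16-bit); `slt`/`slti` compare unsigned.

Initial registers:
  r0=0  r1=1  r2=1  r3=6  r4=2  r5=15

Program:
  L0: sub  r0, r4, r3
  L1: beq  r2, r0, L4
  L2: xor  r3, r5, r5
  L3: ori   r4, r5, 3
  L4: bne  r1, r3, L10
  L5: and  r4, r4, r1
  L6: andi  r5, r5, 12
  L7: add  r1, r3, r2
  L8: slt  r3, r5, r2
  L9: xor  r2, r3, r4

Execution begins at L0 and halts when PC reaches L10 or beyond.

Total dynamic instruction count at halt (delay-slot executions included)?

PC=0  sub  r0, r4, r3        | r0=0 r1=1 r2=1 r3=6 r4=2 r5=15
PC=1  beq  r2, r0, L4        | r0=0 r1=1 r2=1 r3=6 r4=2 r5=15  [not taken]
PC=2  xor  r3, r5, r5        | r0=0 r1=1 r2=1 r3=0 r4=2 r5=15
PC=3  ori   r4, r5, 3        | r0=0 r1=1 r2=1 r3=0 r4=15 r5=15
PC=4  bne  r1, r3, L10       | r0=0 r1=1 r2=1 r3=0 r4=15 r5=15  [TAKEN]
PC=5  and  r4, r4, r1        | r0=0 r1=1 r2=1 r3=0 r4=1 r5=15

6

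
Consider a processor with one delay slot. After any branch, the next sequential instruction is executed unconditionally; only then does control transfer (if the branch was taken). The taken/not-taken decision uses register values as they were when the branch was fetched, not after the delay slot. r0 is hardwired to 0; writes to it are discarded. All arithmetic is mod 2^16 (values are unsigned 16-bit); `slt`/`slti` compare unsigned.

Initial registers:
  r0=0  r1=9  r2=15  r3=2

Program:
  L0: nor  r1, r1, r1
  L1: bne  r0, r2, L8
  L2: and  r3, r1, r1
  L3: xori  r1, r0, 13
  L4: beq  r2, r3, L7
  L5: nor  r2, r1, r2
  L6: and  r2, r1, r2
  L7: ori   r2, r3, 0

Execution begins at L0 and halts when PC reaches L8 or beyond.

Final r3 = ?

65526

[0] nor  r1, r1, r1  →  {r0:0, r1:65526, r2:15, r3:2}
[1] bne  r0, r2, L8  →  {r0:0, r1:65526, r2:15, r3:2}  ⟨branch taken⟩
[2] and  r3, r1, r1  →  {r0:0, r1:65526, r2:15, r3:65526}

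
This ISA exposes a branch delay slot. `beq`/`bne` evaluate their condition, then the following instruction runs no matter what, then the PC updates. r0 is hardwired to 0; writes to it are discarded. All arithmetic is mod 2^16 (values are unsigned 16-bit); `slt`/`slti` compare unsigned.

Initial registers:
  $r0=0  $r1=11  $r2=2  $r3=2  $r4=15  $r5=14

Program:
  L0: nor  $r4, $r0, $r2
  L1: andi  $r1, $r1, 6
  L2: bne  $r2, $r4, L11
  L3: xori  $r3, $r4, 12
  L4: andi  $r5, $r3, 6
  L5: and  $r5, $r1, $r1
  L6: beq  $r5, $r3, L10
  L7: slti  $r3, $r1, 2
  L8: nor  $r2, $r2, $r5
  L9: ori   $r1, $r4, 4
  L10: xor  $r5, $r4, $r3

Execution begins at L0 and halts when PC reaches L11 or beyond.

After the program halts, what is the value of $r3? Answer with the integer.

65521

#0 nor  $r4, $r0, $r2 ; 0/11/2/2/65533/14
#1 andi  $r1, $r1, 6 ; 0/2/2/2/65533/14
#2 bne  $r2, $r4, L11 ; 0/2/2/2/65533/14 ; →target
#3 xori  $r3, $r4, 12 ; 0/2/2/65521/65533/14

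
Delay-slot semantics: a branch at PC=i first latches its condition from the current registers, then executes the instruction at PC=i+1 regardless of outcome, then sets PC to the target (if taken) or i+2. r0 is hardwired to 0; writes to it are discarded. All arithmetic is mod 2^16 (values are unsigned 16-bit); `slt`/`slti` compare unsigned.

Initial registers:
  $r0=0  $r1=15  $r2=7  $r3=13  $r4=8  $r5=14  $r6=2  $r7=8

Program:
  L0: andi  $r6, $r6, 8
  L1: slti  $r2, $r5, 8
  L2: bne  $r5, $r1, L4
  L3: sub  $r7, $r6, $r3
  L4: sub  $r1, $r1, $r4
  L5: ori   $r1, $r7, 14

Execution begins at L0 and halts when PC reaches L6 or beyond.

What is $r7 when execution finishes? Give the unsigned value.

[0] andi  $r6, $r6, 8  →  {$r0:0, $r1:15, $r2:7, $r3:13, $r4:8, $r5:14, $r6:0, $r7:8}
[1] slti  $r2, $r5, 8  →  {$r0:0, $r1:15, $r2:0, $r3:13, $r4:8, $r5:14, $r6:0, $r7:8}
[2] bne  $r5, $r1, L4  →  {$r0:0, $r1:15, $r2:0, $r3:13, $r4:8, $r5:14, $r6:0, $r7:8}  ⟨branch taken⟩
[3] sub  $r7, $r6, $r3  →  {$r0:0, $r1:15, $r2:0, $r3:13, $r4:8, $r5:14, $r6:0, $r7:65523}
[4] sub  $r1, $r1, $r4  →  {$r0:0, $r1:7, $r2:0, $r3:13, $r4:8, $r5:14, $r6:0, $r7:65523}
[5] ori   $r1, $r7, 14  →  {$r0:0, $r1:65535, $r2:0, $r3:13, $r4:8, $r5:14, $r6:0, $r7:65523}

65523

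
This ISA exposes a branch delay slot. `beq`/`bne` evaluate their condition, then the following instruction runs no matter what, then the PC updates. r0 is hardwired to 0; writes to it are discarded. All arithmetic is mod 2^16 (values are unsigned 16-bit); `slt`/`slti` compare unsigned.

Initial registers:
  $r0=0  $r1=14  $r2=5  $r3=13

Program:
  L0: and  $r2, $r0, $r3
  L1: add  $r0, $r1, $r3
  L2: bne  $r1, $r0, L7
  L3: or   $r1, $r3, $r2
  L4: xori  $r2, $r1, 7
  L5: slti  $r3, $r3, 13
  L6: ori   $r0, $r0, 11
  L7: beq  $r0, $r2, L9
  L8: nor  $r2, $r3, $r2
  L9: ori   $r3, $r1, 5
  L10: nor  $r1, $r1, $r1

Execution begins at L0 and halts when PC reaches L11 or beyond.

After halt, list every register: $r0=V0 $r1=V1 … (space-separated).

$r0=0 $r1=65522 $r2=65522 $r3=13

  step pc=0: and  $r2, $r0, $r3  regs=(0,14,0,13)
  step pc=1: add  $r0, $r1, $r3  regs=(0,14,0,13)
  step pc=2: bne  $r1, $r0, L7  cond=T  regs=(0,14,0,13)
  step pc=3: or   $r1, $r3, $r2  regs=(0,13,0,13)
  step pc=7: beq  $r0, $r2, L9  cond=T  regs=(0,13,0,13)
  step pc=8: nor  $r2, $r3, $r2  regs=(0,13,65522,13)
  step pc=9: ori   $r3, $r1, 5  regs=(0,13,65522,13)
  step pc=10: nor  $r1, $r1, $r1  regs=(0,65522,65522,13)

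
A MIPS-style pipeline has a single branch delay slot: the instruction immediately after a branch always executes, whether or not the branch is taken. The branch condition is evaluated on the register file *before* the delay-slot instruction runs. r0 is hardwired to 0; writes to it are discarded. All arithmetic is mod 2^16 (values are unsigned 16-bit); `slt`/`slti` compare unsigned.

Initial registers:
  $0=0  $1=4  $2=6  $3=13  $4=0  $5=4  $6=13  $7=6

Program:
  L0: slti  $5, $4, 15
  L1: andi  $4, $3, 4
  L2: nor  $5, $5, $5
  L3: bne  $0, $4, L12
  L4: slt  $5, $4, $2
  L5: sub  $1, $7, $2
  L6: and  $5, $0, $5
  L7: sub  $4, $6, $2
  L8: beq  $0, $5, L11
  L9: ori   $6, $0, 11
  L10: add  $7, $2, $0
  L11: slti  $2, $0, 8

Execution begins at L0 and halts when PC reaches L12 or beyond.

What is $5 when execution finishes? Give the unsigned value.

1

  step pc=0: slti  $5, $4, 15  regs=(0,4,6,13,0,1,13,6)
  step pc=1: andi  $4, $3, 4  regs=(0,4,6,13,4,1,13,6)
  step pc=2: nor  $5, $5, $5  regs=(0,4,6,13,4,65534,13,6)
  step pc=3: bne  $0, $4, L12  cond=T  regs=(0,4,6,13,4,65534,13,6)
  step pc=4: slt  $5, $4, $2  regs=(0,4,6,13,4,1,13,6)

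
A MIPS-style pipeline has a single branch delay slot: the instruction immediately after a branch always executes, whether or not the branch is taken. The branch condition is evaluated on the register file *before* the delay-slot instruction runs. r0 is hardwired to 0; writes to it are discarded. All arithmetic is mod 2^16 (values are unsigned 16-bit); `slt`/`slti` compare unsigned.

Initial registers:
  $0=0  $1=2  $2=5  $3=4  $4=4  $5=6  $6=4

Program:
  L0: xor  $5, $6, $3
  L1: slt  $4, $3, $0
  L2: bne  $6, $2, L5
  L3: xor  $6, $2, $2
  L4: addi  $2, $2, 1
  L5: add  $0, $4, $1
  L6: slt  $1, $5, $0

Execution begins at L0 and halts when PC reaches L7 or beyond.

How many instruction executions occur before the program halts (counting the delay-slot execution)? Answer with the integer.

6

PC=0  xor  $5, $6, $3        | $0=0 $1=2 $2=5 $3=4 $4=4 $5=0 $6=4
PC=1  slt  $4, $3, $0        | $0=0 $1=2 $2=5 $3=4 $4=0 $5=0 $6=4
PC=2  bne  $6, $2, L5        | $0=0 $1=2 $2=5 $3=4 $4=0 $5=0 $6=4  [TAKEN]
PC=3  xor  $6, $2, $2        | $0=0 $1=2 $2=5 $3=4 $4=0 $5=0 $6=0
PC=5  add  $0, $4, $1        | $0=0 $1=2 $2=5 $3=4 $4=0 $5=0 $6=0
PC=6  slt  $1, $5, $0        | $0=0 $1=0 $2=5 $3=4 $4=0 $5=0 $6=0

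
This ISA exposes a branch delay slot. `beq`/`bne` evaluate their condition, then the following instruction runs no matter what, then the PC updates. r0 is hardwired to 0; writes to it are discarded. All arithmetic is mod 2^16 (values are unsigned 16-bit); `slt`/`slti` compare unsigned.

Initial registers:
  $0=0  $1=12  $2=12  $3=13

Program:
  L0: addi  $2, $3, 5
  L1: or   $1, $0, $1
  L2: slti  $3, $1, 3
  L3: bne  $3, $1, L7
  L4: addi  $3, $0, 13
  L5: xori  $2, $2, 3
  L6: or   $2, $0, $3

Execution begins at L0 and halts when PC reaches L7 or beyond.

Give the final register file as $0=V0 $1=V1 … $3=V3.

$0=0 $1=12 $2=18 $3=13

#0 addi  $2, $3, 5 ; 0/12/18/13
#1 or   $1, $0, $1 ; 0/12/18/13
#2 slti  $3, $1, 3 ; 0/12/18/0
#3 bne  $3, $1, L7 ; 0/12/18/0 ; →target
#4 addi  $3, $0, 13 ; 0/12/18/13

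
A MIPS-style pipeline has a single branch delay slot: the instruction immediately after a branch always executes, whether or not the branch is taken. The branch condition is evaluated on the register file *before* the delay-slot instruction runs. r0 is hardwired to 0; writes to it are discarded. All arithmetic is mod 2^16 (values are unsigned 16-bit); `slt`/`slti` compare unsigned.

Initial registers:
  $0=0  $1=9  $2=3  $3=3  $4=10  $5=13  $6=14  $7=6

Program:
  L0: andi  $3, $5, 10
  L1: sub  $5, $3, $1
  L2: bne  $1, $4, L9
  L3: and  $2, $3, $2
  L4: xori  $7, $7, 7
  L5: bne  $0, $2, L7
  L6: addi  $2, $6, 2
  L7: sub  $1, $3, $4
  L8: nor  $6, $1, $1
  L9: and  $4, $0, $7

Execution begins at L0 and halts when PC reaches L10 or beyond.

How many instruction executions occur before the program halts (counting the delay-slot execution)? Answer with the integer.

#0 andi  $3, $5, 10 ; 0/9/3/8/10/13/14/6
#1 sub  $5, $3, $1 ; 0/9/3/8/10/65535/14/6
#2 bne  $1, $4, L9 ; 0/9/3/8/10/65535/14/6 ; →target
#3 and  $2, $3, $2 ; 0/9/0/8/10/65535/14/6
#9 and  $4, $0, $7 ; 0/9/0/8/0/65535/14/6

5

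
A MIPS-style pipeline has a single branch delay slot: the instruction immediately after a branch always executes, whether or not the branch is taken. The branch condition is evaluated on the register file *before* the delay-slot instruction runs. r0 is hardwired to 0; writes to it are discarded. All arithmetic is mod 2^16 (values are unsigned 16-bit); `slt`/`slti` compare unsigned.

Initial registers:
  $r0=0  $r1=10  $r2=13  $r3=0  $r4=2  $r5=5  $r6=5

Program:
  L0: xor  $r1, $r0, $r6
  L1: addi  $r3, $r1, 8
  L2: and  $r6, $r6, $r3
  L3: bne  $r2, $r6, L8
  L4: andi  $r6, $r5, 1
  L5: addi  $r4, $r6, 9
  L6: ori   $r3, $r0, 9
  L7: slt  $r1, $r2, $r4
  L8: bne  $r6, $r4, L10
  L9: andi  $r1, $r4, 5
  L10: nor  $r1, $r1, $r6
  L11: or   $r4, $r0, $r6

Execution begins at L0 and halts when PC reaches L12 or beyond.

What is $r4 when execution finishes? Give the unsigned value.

1

#0 xor  $r1, $r0, $r6 ; 0/5/13/0/2/5/5
#1 addi  $r3, $r1, 8 ; 0/5/13/13/2/5/5
#2 and  $r6, $r6, $r3 ; 0/5/13/13/2/5/5
#3 bne  $r2, $r6, L8 ; 0/5/13/13/2/5/5 ; →target
#4 andi  $r6, $r5, 1 ; 0/5/13/13/2/5/1
#8 bne  $r6, $r4, L10 ; 0/5/13/13/2/5/1 ; →target
#9 andi  $r1, $r4, 5 ; 0/0/13/13/2/5/1
#10 nor  $r1, $r1, $r6 ; 0/65534/13/13/2/5/1
#11 or   $r4, $r0, $r6 ; 0/65534/13/13/1/5/1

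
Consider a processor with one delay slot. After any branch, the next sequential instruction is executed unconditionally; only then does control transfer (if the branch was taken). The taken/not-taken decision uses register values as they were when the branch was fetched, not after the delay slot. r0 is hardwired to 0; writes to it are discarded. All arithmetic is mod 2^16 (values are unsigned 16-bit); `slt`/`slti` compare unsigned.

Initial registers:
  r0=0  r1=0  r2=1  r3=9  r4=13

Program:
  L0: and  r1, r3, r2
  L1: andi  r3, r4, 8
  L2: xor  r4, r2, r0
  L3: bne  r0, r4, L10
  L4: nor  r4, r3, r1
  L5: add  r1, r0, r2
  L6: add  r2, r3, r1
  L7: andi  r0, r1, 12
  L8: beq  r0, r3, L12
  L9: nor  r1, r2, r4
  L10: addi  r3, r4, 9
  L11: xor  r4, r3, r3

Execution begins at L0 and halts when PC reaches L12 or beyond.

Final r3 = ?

  step pc=0: and  r1, r3, r2  regs=(0,1,1,9,13)
  step pc=1: andi  r3, r4, 8  regs=(0,1,1,8,13)
  step pc=2: xor  r4, r2, r0  regs=(0,1,1,8,1)
  step pc=3: bne  r0, r4, L10  cond=T  regs=(0,1,1,8,1)
  step pc=4: nor  r4, r3, r1  regs=(0,1,1,8,65526)
  step pc=10: addi  r3, r4, 9  regs=(0,1,1,65535,65526)
  step pc=11: xor  r4, r3, r3  regs=(0,1,1,65535,0)

65535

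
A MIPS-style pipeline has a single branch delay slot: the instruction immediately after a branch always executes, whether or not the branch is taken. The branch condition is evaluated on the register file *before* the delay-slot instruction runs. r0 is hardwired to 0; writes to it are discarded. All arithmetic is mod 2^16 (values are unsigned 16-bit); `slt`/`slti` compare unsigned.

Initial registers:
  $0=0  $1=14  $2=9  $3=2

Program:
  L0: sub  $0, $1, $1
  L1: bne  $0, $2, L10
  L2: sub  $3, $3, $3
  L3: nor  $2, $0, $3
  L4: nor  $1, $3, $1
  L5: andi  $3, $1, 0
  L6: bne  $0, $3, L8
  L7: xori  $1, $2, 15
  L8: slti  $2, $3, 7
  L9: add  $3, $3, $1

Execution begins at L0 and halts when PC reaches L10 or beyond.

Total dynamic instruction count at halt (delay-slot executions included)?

3

[0] sub  $0, $1, $1  →  {$0:0, $1:14, $2:9, $3:2}
[1] bne  $0, $2, L10  →  {$0:0, $1:14, $2:9, $3:2}  ⟨branch taken⟩
[2] sub  $3, $3, $3  →  {$0:0, $1:14, $2:9, $3:0}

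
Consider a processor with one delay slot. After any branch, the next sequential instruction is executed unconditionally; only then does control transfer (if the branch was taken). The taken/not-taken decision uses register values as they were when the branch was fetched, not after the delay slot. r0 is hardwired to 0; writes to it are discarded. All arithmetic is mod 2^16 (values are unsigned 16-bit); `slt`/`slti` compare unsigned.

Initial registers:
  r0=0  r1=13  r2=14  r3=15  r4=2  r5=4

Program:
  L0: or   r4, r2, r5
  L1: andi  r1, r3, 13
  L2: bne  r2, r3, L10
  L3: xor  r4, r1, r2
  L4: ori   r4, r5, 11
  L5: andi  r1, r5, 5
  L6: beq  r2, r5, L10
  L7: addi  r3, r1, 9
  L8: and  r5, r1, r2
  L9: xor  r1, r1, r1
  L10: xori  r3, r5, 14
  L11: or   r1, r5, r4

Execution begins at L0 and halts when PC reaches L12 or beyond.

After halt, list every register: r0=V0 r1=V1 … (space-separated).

r0=0 r1=7 r2=14 r3=10 r4=3 r5=4

#0 or   r4, r2, r5 ; 0/13/14/15/14/4
#1 andi  r1, r3, 13 ; 0/13/14/15/14/4
#2 bne  r2, r3, L10 ; 0/13/14/15/14/4 ; →target
#3 xor  r4, r1, r2 ; 0/13/14/15/3/4
#10 xori  r3, r5, 14 ; 0/13/14/10/3/4
#11 or   r1, r5, r4 ; 0/7/14/10/3/4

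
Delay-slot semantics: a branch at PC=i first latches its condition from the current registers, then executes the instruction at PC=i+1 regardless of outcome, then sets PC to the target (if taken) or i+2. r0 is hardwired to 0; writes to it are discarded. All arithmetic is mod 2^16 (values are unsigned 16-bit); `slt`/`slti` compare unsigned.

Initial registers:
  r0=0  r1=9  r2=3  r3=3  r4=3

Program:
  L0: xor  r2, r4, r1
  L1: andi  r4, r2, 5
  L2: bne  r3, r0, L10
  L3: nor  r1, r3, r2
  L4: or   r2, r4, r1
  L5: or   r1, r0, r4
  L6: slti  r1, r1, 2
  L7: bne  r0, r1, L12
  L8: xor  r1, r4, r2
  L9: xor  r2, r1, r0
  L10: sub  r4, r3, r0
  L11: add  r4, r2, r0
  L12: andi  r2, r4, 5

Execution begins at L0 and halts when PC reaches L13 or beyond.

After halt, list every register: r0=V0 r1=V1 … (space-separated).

r0=0 r1=65524 r2=0 r3=3 r4=10

#0 xor  r2, r4, r1 ; 0/9/10/3/3
#1 andi  r4, r2, 5 ; 0/9/10/3/0
#2 bne  r3, r0, L10 ; 0/9/10/3/0 ; →target
#3 nor  r1, r3, r2 ; 0/65524/10/3/0
#10 sub  r4, r3, r0 ; 0/65524/10/3/3
#11 add  r4, r2, r0 ; 0/65524/10/3/10
#12 andi  r2, r4, 5 ; 0/65524/0/3/10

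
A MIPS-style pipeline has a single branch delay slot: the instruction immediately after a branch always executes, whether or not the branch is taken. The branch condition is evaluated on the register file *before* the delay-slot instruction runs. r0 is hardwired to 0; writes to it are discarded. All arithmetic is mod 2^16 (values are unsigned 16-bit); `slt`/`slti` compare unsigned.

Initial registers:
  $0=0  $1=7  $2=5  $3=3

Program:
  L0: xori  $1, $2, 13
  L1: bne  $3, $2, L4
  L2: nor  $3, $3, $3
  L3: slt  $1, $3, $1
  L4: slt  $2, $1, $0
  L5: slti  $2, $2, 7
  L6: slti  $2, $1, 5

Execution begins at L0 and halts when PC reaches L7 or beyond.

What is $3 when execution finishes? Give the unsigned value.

#0 xori  $1, $2, 13 ; 0/8/5/3
#1 bne  $3, $2, L4 ; 0/8/5/3 ; →target
#2 nor  $3, $3, $3 ; 0/8/5/65532
#4 slt  $2, $1, $0 ; 0/8/0/65532
#5 slti  $2, $2, 7 ; 0/8/1/65532
#6 slti  $2, $1, 5 ; 0/8/0/65532

65532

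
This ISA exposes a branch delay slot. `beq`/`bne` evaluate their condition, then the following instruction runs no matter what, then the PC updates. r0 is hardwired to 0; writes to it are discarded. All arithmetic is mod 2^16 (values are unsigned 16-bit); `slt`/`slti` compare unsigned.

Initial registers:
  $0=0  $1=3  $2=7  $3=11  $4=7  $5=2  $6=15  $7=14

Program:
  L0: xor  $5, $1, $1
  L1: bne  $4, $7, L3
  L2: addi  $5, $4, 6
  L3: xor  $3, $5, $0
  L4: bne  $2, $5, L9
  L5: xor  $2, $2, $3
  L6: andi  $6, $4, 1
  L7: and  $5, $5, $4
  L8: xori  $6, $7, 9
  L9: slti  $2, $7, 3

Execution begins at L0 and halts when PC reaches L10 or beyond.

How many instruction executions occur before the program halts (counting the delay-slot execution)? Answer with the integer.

  step pc=0: xor  $5, $1, $1  regs=(0,3,7,11,7,0,15,14)
  step pc=1: bne  $4, $7, L3  cond=T  regs=(0,3,7,11,7,0,15,14)
  step pc=2: addi  $5, $4, 6  regs=(0,3,7,11,7,13,15,14)
  step pc=3: xor  $3, $5, $0  regs=(0,3,7,13,7,13,15,14)
  step pc=4: bne  $2, $5, L9  cond=T  regs=(0,3,7,13,7,13,15,14)
  step pc=5: xor  $2, $2, $3  regs=(0,3,10,13,7,13,15,14)
  step pc=9: slti  $2, $7, 3  regs=(0,3,0,13,7,13,15,14)

7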